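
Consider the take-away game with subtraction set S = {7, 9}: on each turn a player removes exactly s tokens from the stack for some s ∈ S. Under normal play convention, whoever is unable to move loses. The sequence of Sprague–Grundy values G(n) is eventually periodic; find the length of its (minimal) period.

n :  0  1  2  3  4  5  6  7  8  9 10 11 12 13 14 15 16 17 18 19 20 21 22 23 24 25 26 27 28 29 30 31 32 33
G :  0  0  0  0  0  0  0  1  1  1  1  1  1  1  2  2  0  0  0  0  0  0  0  1  1  1  1  1  1  1  2  2  0  0
G(n+16) = G(n) holds for n = 0,…,8 (a full window of length max(S) = 9), so the sequence is purely periodic with period 16.

16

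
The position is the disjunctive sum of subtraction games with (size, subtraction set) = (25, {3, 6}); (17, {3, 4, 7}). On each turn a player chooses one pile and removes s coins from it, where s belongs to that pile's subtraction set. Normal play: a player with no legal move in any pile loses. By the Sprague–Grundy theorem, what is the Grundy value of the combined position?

Pile A, S = {3, 6}:
n :  0  1  2  3  4  5  6  7  8  9 10 11 12 13 14 15 16 17 18 19 20 21 22 23 24 25
G :  0  0  0  1  1  1  2  2  2  0  0  0  1  1  1  2  2  2  0  0  0  1  1  1  2  2
G_A(25) = 2.
Pile B, S = {3, 4, 7}:
n :  0  1  2  3  4  5  6  7  8  9 10 11 12 13 14 15 16 17
G :  0  0  0  1  1  1  2  2  2  3  0  0  0  1  1  1  2  2
G_B(17) = 2.
Combined Grundy value = 2 ⊕ 2 = 0.

0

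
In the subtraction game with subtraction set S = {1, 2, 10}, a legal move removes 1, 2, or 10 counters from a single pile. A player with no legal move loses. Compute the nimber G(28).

n :  0  1  2  3  4  5  6  7  8  9 10 11 12 13 14 15 16 17 18 19 20 21 22 23 24 25 26 27 28
G :  0  1  2  0  1  2  0  1  2  0  1  2  0  1  2  0  1  2  0  1  2  0  1  2  0  1  2  0  1

1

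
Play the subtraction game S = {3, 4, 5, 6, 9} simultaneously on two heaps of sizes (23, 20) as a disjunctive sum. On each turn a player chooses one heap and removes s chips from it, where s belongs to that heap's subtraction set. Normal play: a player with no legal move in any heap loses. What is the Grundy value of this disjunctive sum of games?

1

All heaps use S = {3, 4, 5, 6, 9}:
n :  0  1  2  3  4  5  6  7  8  9 10 11 12 13 14 15 16 17 18 19 20 21 22 23
G :  0  0  0  1  1  1  2  2  2  3  3  3  0  0  0  1  1  1  2  2  2  3  3  3
Heap A: G(23) = 3.
Heap B: G(20) = 2.
Combined Grundy value = 3 ⊕ 2 = 1.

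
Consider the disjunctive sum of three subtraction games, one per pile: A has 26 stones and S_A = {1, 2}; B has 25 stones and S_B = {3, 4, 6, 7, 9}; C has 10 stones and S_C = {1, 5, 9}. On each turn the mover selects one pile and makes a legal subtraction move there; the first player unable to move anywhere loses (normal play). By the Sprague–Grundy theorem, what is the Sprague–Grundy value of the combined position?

2

Pile A, S = {1, 2}:
G(0) = 0
G(1) = mex{0} = 1
G(2) = mex{1,0} = 2
G(3) = mex{2,1} = 0
G(4) = mex{0,2} = 1
G(5) = mex{1,0} = 2
G(6) = mex{2,1} = 0
G(7) = mex{0,2} = 1
G(8) = mex{1,0} = 2
G(9) = mex{2,1} = 0
G(10) = mex{0,2} = 1
G(11) = mex{1,0} = 2
G(12) = mex{2,1} = 0
G(13) = mex{0,2} = 1
G(14) = mex{1,0} = 2
G(15) = mex{2,1} = 0
G(16) = mex{0,2} = 1
G(17) = mex{1,0} = 2
G(18) = mex{2,1} = 0
G(19) = mex{0,2} = 1
G(20) = mex{1,0} = 2
G(21) = mex{2,1} = 0
G(22) = mex{0,2} = 1
G(23) = mex{1,0} = 2
G(24) = mex{2,1} = 0
G(25) = mex{0,2} = 1
G(26) = mex{1,0} = 2
G_A(26) = 2.
Pile B, S = {3, 4, 6, 7, 9}:
n :  0  1  2  3  4  5  6  7  8  9 10 11 12 13 14 15 16 17 18 19 20 21 22 23 24 25
G :  0  0  0  1  1  1  2  2  2  3  3  3  0  0  0  1  1  1  2  2  2  3  3  3  0  0
G_B(25) = 0.
Pile C, S = {1, 5, 9}:
n :  0  1  2  3  4  5  6  7  8  9 10
G :  0  1  0  1  0  1  0  1  0  1  0
G_C(10) = 0.
Combined Grundy value = 2 ⊕ 0 ⊕ 0 = 2.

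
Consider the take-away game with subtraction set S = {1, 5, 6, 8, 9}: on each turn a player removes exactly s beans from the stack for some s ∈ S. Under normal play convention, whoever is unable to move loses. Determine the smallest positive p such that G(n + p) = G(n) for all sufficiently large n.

14

G(0) = 0
G(1) = mex{0} = 1
G(2) = mex{1} = 0
G(3) = mex{0} = 1
G(4) = mex{1} = 0
G(5) = mex{0,0} = 1
G(6) = mex{1,1,0} = 2
G(7) = mex{2,0,1} = 3
G(8) = mex{3,1,0,0} = 2
G(9) = mex{2,0,1,1,0} = 3
G(10) = mex{3,1,0,0,1} = 2
G(11) = mex{2,2,1,1,0} = 3
G(12) = mex{3,3,2,0,1} = 4
G(13) = mex{4,2,3,1,0} = 5
G(14) = mex{5,3,2,2,1} = 0
G(15) = mex{0,2,3,3,2} = 1
G(16) = mex{1,3,2,2,3} = 0
G(17) = mex{0,4,3,3,2} = 1
G(18) = mex{1,5,4,2,3} = 0
G(19) = mex{0,0,5,3,2} = 1
G(20) = mex{1,1,0,4,3} = 2
G(21) = mex{2,0,1,5,4} = 3
G(22) = mex{3,1,0,0,5} = 2
G(23) = mex{2,0,1,1,0} = 3
G(24) = mex{3,1,0,0,1} = 2
G(25) = mex{2,2,1,1,0} = 3
G(26) = mex{3,3,2,0,1} = 4
G(27) = mex{4,2,3,1,0} = 5
G(28) = mex{5,3,2,2,1} = 0
G(29) = mex{0,2,3,3,2} = 1
G(n+14) = G(n) holds for n = 0,…,8 (a full window of length max(S) = 9), so the sequence is purely periodic with period 14.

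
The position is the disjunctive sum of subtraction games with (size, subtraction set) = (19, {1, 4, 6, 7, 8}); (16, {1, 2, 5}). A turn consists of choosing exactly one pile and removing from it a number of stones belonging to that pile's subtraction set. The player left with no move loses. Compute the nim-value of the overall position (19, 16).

Pile A, S = {1, 4, 6, 7, 8}:
n :  0  1  2  3  4  5  6  7  8  9 10 11 12 13 14 15 16 17 18 19
G :  0  1  0  1  2  0  1  2  3  2  3  4  5  3  0  1  0  1  2  0
G_A(19) = 0.
Pile B, S = {1, 2, 5}:
n :  0  1  2  3  4  5  6  7  8  9 10 11 12 13 14 15 16
G :  0  1  2  0  1  2  0  1  2  0  1  2  0  1  2  0  1
G_B(16) = 1.
Combined Grundy value = 0 ⊕ 1 = 1.

1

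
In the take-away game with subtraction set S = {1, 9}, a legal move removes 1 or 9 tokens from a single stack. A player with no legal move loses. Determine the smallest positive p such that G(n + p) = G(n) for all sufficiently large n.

G(0) = 0
G(1) = mex{0} = 1
G(2) = mex{1} = 0
G(3) = mex{0} = 1
G(4) = mex{1} = 0
G(5) = mex{0} = 1
G(6) = mex{1} = 0
G(7) = mex{0} = 1
G(8) = mex{1} = 0
G(9) = mex{0,0} = 1
G(10) = mex{1,1} = 0
G(11) = mex{0,0} = 1
G(12) = mex{1,1} = 0
G(13) = mex{0,0} = 1
G(14) = mex{1,1} = 0
G(n+2) = G(n) holds for n = 0,…,8 (a full window of length max(S) = 9), so the sequence is purely periodic with period 2.

2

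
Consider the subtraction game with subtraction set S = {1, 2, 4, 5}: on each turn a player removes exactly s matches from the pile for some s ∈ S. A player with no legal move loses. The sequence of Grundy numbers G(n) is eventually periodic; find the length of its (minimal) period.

n :  0  1  2  3  4  5  6  7  8  9 10 11 12 13 14
G :  0  1  2  0  1  2  0  1  2  0  1  2  0  1  2
G(n+3) = G(n) holds for n = 0,…,4 (a full window of length max(S) = 5), so the sequence is purely periodic with period 3.

3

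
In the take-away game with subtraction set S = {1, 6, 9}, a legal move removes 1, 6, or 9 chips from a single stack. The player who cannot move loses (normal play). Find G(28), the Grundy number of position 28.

1

G(0) = 0
G(1) = mex{0} = 1
G(2) = mex{1} = 0
G(3) = mex{0} = 1
G(4) = mex{1} = 0
G(5) = mex{0} = 1
G(6) = mex{1,0} = 2
G(7) = mex{2,1} = 0
G(8) = mex{0,0} = 1
G(9) = mex{1,1,0} = 2
G(10) = mex{2,0,1} = 3
G(11) = mex{3,1,0} = 2
G(12) = mex{2,2,1} = 0
G(13) = mex{0,0,0} = 1
G(14) = mex{1,1,1} = 0
G(15) = mex{0,2,2} = 1
G(16) = mex{1,3,0} = 2
G(17) = mex{2,2,1} = 0
G(18) = mex{0,0,2} = 1
G(19) = mex{1,1,3} = 0
G(20) = mex{0,0,2} = 1
G(21) = mex{1,1,0} = 2
G(22) = mex{2,2,1} = 0
G(23) = mex{0,0,0} = 1
G(24) = mex{1,1,1} = 0
G(25) = mex{0,0,2} = 1
G(26) = mex{1,1,0} = 2
G(27) = mex{2,2,1} = 0
G(28) = mex{0,0,0} = 1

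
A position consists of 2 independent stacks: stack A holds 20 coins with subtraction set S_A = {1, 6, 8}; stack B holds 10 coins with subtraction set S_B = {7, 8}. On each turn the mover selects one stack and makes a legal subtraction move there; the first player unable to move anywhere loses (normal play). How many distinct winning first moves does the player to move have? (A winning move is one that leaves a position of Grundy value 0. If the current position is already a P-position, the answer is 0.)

Stack A, S = {1, 6, 8}:
n :  0  1  2  3  4  5  6  7  8  9 10 11 12 13 14 15 16 17 18 19 20
G :  0  1  0  1  0  1  2  0  1  0  1  0  1  2  0  1  0  1  0  1  2
G_A(20) = 2.
Stack B, S = {7, 8}:
G(0) = 0
G(1) = mex{} = 0
G(2) = mex{} = 0
G(3) = mex{} = 0
G(4) = mex{} = 0
G(5) = mex{} = 0
G(6) = mex{} = 0
G(7) = mex{0} = 1
G(8) = mex{0,0} = 1
G(9) = mex{0,0} = 1
G(10) = mex{0,0} = 1
G_B(10) = 1.
Combined Grundy value = 2 ⊕ 1 = 3.
A winning move leaves total XOR = 0, i.e. changes one component's Grundy value g to g ⊕ X where X is the current total.
Stack A: need g' = 2⊕3 = 1. Options: 20−1→G=1, 20−6→G=0, 20−8→G=1. Hits: 2.
Stack B: need g' = 1⊕3 = 2. Options: 10−7→G=0, 10−8→G=0. Hits: 0.

2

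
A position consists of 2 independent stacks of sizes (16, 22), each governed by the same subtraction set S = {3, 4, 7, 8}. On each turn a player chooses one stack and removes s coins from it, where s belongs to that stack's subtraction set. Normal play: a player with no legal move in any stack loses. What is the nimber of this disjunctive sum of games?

All stacks use S = {3, 4, 7, 8}:
n :  0  1  2  3  4  5  6  7  8  9 10 11 12 13 14 15 16 17 18 19 20 21 22
G :  0  0  0  1  1  1  2  2  2  3  3  0  0  0  1  1  1  2  2  2  3  3  0
Stack A: G(16) = 1.
Stack B: G(22) = 0.
Combined Grundy value = 1 ⊕ 0 = 1.

1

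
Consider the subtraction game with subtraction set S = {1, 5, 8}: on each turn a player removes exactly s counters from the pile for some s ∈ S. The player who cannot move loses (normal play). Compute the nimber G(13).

n :  0  1  2  3  4  5  6  7  8  9 10 11 12 13
G :  0  1  0  1  0  1  0  1  2  3  2  3  2  0

0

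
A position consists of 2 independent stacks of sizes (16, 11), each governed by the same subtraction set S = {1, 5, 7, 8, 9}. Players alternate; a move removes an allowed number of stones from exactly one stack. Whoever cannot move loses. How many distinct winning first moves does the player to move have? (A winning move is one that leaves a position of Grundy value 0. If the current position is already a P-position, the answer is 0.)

All stacks use S = {1, 5, 7, 8, 9}:
G(0) = 0
G(1) = mex{0} = 1
G(2) = mex{1} = 0
G(3) = mex{0} = 1
G(4) = mex{1} = 0
G(5) = mex{0,0} = 1
G(6) = mex{1,1} = 0
G(7) = mex{0,0,0} = 1
G(8) = mex{1,1,1,0} = 2
G(9) = mex{2,0,0,1,0} = 3
G(10) = mex{3,1,1,0,1} = 2
G(11) = mex{2,0,0,1,0} = 3
G(12) = mex{3,1,1,0,1} = 2
G(13) = mex{2,2,0,1,0} = 3
G(14) = mex{3,3,1,0,1} = 2
G(15) = mex{2,2,2,1,0} = 3
G(16) = mex{3,3,3,2,1} = 0
Stack A: G(16) = 0.
Stack B: G(11) = 3.
Combined Grundy value = 0 ⊕ 3 = 3.
A winning move leaves total XOR = 0, i.e. changes one component's Grundy value g to g ⊕ X where X is the current total.
Stack A: need g' = 0⊕3 = 3. Options: 16−1→G=3, 16−5→G=3, 16−7→G=3, 16−8→G=2, 16−9→G=1. Hits: 3.
Stack B: need g' = 3⊕3 = 0. Options: 11−1→G=2, 11−5→G=0, 11−7→G=0, 11−8→G=1, 11−9→G=0. Hits: 3.

6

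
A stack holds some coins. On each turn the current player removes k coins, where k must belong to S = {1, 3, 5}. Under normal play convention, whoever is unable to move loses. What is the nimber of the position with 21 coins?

n :  0  1  2  3  4  5  6  7  8  9 10 11 12 13 14 15 16 17 18 19 20 21
G :  0  1  0  1  0  1  0  1  0  1  0  1  0  1  0  1  0  1  0  1  0  1

1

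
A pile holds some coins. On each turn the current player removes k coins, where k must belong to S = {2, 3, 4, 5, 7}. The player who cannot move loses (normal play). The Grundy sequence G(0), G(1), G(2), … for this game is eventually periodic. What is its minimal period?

9

G(0) = 0
G(1) = mex{} = 0
G(2) = mex{0} = 1
G(3) = mex{0,0} = 1
G(4) = mex{1,0,0} = 2
G(5) = mex{1,1,0,0} = 2
G(6) = mex{2,1,1,0} = 3
G(7) = mex{2,2,1,1,0} = 3
G(8) = mex{3,2,2,1,0} = 4
G(9) = mex{3,3,2,2,1} = 0
G(10) = mex{4,3,3,2,1} = 0
G(11) = mex{0,4,3,3,2} = 1
G(12) = mex{0,0,4,3,2} = 1
G(13) = mex{1,0,0,4,3} = 2
G(14) = mex{1,1,0,0,3} = 2
G(15) = mex{2,1,1,0,4} = 3
G(16) = mex{2,2,1,1,0} = 3
G(17) = mex{3,2,2,1,0} = 4
G(18) = mex{3,3,2,2,1} = 0
G(19) = mex{4,3,3,2,1} = 0
G(n+9) = G(n) holds for n = 0,…,6 (a full window of length max(S) = 7), so the sequence is purely periodic with period 9.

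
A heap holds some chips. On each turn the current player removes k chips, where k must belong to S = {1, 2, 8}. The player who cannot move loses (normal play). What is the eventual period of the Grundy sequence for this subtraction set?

n :  0  1  2  3  4  5  6  7  8  9 10 11 12 13 14
G :  0  1  2  0  1  2  0  1  2  0  1  2  0  1  2
G(n+3) = G(n) holds for n = 0,…,7 (a full window of length max(S) = 8), so the sequence is purely periodic with period 3.

3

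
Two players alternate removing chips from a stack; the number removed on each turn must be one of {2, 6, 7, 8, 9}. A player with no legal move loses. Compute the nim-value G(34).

0

n :  0  1  2  3  4  5  6  7  8  9 10 11 12 13 14 15 16 17 18 19 20 21 22 23 24 25 26 27 28 29 30 31 32 33 34
G :  0  0  1  1  0  0  1  1  2  2  3  3  2  2  3  0  0  1  1  0  0  1  1  2  2  3  3  2  2  3  0  0  1  1  0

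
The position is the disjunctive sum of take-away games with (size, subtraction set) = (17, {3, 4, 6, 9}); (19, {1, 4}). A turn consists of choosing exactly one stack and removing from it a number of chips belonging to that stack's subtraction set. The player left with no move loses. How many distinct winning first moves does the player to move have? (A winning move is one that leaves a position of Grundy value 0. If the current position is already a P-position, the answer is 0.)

Stack A, S = {3, 4, 6, 9}:
G(0) = 0
G(1) = mex{} = 0
G(2) = mex{} = 0
G(3) = mex{0} = 1
G(4) = mex{0,0} = 1
G(5) = mex{0,0} = 1
G(6) = mex{1,0,0} = 2
G(7) = mex{1,1,0} = 2
G(8) = mex{1,1,0} = 2
G(9) = mex{2,1,1,0} = 3
G(10) = mex{2,2,1,0} = 3
G(11) = mex{2,2,1,0} = 3
G(12) = mex{3,2,2,1} = 0
G(13) = mex{3,3,2,1} = 0
G(14) = mex{3,3,2,1} = 0
G(15) = mex{0,3,3,2} = 1
G(16) = mex{0,0,3,2} = 1
G(17) = mex{0,0,3,2} = 1
G_A(17) = 1.
Stack B, S = {1, 4}:
G(0) = 0
G(1) = mex{0} = 1
G(2) = mex{1} = 0
G(3) = mex{0} = 1
G(4) = mex{1,0} = 2
G(5) = mex{2,1} = 0
G(6) = mex{0,0} = 1
G(7) = mex{1,1} = 0
G(8) = mex{0,2} = 1
G(9) = mex{1,0} = 2
G(10) = mex{2,1} = 0
G(11) = mex{0,0} = 1
G(12) = mex{1,1} = 0
G(13) = mex{0,2} = 1
G(14) = mex{1,0} = 2
G(15) = mex{2,1} = 0
G(16) = mex{0,0} = 1
G(17) = mex{1,1} = 0
G(18) = mex{0,2} = 1
G(19) = mex{1,0} = 2
G_B(19) = 2.
Combined Grundy value = 1 ⊕ 2 = 3.
A winning move leaves total XOR = 0, i.e. changes one component's Grundy value g to g ⊕ X where X is the current total.
Stack A: need g' = 1⊕3 = 2. Options: 17−3→G=0, 17−4→G=0, 17−6→G=3, 17−9→G=2. Hits: 1.
Stack B: need g' = 2⊕3 = 1. Options: 19−1→G=1, 19−4→G=0. Hits: 1.

2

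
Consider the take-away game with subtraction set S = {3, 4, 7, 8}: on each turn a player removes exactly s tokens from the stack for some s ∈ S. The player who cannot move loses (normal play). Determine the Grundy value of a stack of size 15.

n :  0  1  2  3  4  5  6  7  8  9 10 11 12 13 14 15
G :  0  0  0  1  1  1  2  2  2  3  3  0  0  0  1  1

1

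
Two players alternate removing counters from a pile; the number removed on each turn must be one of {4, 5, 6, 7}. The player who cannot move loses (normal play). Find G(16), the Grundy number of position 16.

G(0) = 0
G(1) = mex{} = 0
G(2) = mex{} = 0
G(3) = mex{} = 0
G(4) = mex{0} = 1
G(5) = mex{0,0} = 1
G(6) = mex{0,0,0} = 1
G(7) = mex{0,0,0,0} = 1
G(8) = mex{1,0,0,0} = 2
G(9) = mex{1,1,0,0} = 2
G(10) = mex{1,1,1,0} = 2
G(11) = mex{1,1,1,1} = 0
G(12) = mex{2,1,1,1} = 0
G(13) = mex{2,2,1,1} = 0
G(14) = mex{2,2,2,1} = 0
G(15) = mex{0,2,2,2} = 1
G(16) = mex{0,0,2,2} = 1

1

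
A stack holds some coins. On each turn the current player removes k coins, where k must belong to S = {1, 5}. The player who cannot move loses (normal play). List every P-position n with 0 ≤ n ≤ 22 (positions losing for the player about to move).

0, 2, 4, 6, 8, 10, 12, 14, 16, 18, 20, 22

n :  0  1  2  3  4  5  6  7  8  9 10 11 12 13 14 15 16 17 18 19 20 21 22
G :  0  1  0  1  0  1  0  1  0  1  0  1  0  1  0  1  0  1  0  1  0  1  0
P-positions are exactly the n with G(n) = 0.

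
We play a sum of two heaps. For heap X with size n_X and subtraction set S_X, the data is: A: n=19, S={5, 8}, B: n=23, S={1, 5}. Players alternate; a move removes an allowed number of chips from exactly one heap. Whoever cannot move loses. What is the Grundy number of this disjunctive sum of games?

Heap A, S = {5, 8}:
n :  0  1  2  3  4  5  6  7  8  9 10 11 12 13 14 15 16 17 18 19
G :  0  0  0  0  0  1  1  1  1  1  2  2  2  0  0  0  0  0  1  1
G_A(19) = 1.
Heap B, S = {1, 5}:
G(0) = 0
G(1) = mex{0} = 1
G(2) = mex{1} = 0
G(3) = mex{0} = 1
G(4) = mex{1} = 0
G(5) = mex{0,0} = 1
G(6) = mex{1,1} = 0
G(7) = mex{0,0} = 1
G(8) = mex{1,1} = 0
G(9) = mex{0,0} = 1
G(10) = mex{1,1} = 0
G(11) = mex{0,0} = 1
G(12) = mex{1,1} = 0
G(13) = mex{0,0} = 1
G(14) = mex{1,1} = 0
G(15) = mex{0,0} = 1
G(16) = mex{1,1} = 0
G(17) = mex{0,0} = 1
G(18) = mex{1,1} = 0
G(19) = mex{0,0} = 1
G(20) = mex{1,1} = 0
G(21) = mex{0,0} = 1
G(22) = mex{1,1} = 0
G(23) = mex{0,0} = 1
G_B(23) = 1.
Combined Grundy value = 1 ⊕ 1 = 0.

0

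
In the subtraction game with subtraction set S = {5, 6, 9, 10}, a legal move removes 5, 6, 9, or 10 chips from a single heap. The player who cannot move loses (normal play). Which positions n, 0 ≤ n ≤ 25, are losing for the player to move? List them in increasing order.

G(0) = 0
G(1) = mex{} = 0
G(2) = mex{} = 0
G(3) = mex{} = 0
G(4) = mex{} = 0
G(5) = mex{0} = 1
G(6) = mex{0,0} = 1
G(7) = mex{0,0} = 1
G(8) = mex{0,0} = 1
G(9) = mex{0,0,0} = 1
G(10) = mex{1,0,0,0} = 2
G(11) = mex{1,1,0,0} = 2
G(12) = mex{1,1,0,0} = 2
G(13) = mex{1,1,0,0} = 2
G(14) = mex{1,1,1,0} = 2
G(15) = mex{2,1,1,1} = 0
G(16) = mex{2,2,1,1} = 0
G(17) = mex{2,2,1,1} = 0
G(18) = mex{2,2,1,1} = 0
G(19) = mex{2,2,2,1} = 0
G(20) = mex{0,2,2,2} = 1
G(21) = mex{0,0,2,2} = 1
G(22) = mex{0,0,2,2} = 1
G(23) = mex{0,0,2,2} = 1
G(24) = mex{0,0,0,2} = 1
G(25) = mex{1,0,0,0} = 2
P-positions are exactly the n with G(n) = 0.

0, 1, 2, 3, 4, 15, 16, 17, 18, 19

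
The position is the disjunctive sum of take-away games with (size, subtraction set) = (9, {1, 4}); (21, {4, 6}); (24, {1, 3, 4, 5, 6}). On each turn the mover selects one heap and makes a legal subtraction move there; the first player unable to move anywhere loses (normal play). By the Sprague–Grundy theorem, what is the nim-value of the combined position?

0

Heap A, S = {1, 4}:
n : 0 1 2 3 4 5 6 7 8 9
G : 0 1 0 1 2 0 1 0 1 2
G_A(9) = 2.
Heap B, S = {4, 6}:
G(0) = 0
G(1) = mex{} = 0
G(2) = mex{} = 0
G(3) = mex{} = 0
G(4) = mex{0} = 1
G(5) = mex{0} = 1
G(6) = mex{0,0} = 1
G(7) = mex{0,0} = 1
G(8) = mex{1,0} = 2
G(9) = mex{1,0} = 2
G(10) = mex{1,1} = 0
G(11) = mex{1,1} = 0
G(12) = mex{2,1} = 0
G(13) = mex{2,1} = 0
G(14) = mex{0,2} = 1
G(15) = mex{0,2} = 1
G(16) = mex{0,0} = 1
G(17) = mex{0,0} = 1
G(18) = mex{1,0} = 2
G(19) = mex{1,0} = 2
G(20) = mex{1,1} = 0
G(21) = mex{1,1} = 0
G_B(21) = 0.
Heap C, S = {1, 3, 4, 5, 6}:
G(0) = 0
G(1) = mex{0} = 1
G(2) = mex{1} = 0
G(3) = mex{0,0} = 1
G(4) = mex{1,1,0} = 2
G(5) = mex{2,0,1,0} = 3
G(6) = mex{3,1,0,1,0} = 2
G(7) = mex{2,2,1,0,1} = 3
G(8) = mex{3,3,2,1,0} = 4
G(9) = mex{4,2,3,2,1} = 0
G(10) = mex{0,3,2,3,2} = 1
G(11) = mex{1,4,3,2,3} = 0
G(12) = mex{0,0,4,3,2} = 1
G(13) = mex{1,1,0,4,3} = 2
G(14) = mex{2,0,1,0,4} = 3
G(15) = mex{3,1,0,1,0} = 2
G(16) = mex{2,2,1,0,1} = 3
G(17) = mex{3,3,2,1,0} = 4
G(18) = mex{4,2,3,2,1} = 0
G(19) = mex{0,3,2,3,2} = 1
G(20) = mex{1,4,3,2,3} = 0
G(21) = mex{0,0,4,3,2} = 1
G(22) = mex{1,1,0,4,3} = 2
G(23) = mex{2,0,1,0,4} = 3
G(24) = mex{3,1,0,1,0} = 2
G_C(24) = 2.
Combined Grundy value = 2 ⊕ 0 ⊕ 2 = 0.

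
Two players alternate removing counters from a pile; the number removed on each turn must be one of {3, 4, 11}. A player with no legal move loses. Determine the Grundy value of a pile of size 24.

1

G(0) = 0
G(1) = mex{} = 0
G(2) = mex{} = 0
G(3) = mex{0} = 1
G(4) = mex{0,0} = 1
G(5) = mex{0,0} = 1
G(6) = mex{1,0} = 2
G(7) = mex{1,1} = 0
G(8) = mex{1,1} = 0
G(9) = mex{2,1} = 0
G(10) = mex{0,2} = 1
G(11) = mex{0,0,0} = 1
G(12) = mex{0,0,0} = 1
G(13) = mex{1,0,0} = 2
G(14) = mex{1,1,1} = 0
G(15) = mex{1,1,1} = 0
G(16) = mex{2,1,1} = 0
G(17) = mex{0,2,2} = 1
G(18) = mex{0,0,0} = 1
G(19) = mex{0,0,0} = 1
G(20) = mex{1,0,0} = 2
G(21) = mex{1,1,1} = 0
G(22) = mex{1,1,1} = 0
G(23) = mex{2,1,1} = 0
G(24) = mex{0,2,2} = 1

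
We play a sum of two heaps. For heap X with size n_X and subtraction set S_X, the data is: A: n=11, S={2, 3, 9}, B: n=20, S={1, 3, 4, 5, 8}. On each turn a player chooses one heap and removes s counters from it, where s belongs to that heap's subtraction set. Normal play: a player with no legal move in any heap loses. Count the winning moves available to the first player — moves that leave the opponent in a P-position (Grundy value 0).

0

Heap A, S = {2, 3, 9}:
n :  0  1  2  3  4  5  6  7  8  9 10 11
G :  0  0  1  1  2  0  0  1  1  2  2  0
G_A(11) = 0.
Heap B, S = {1, 3, 4, 5, 8}:
G(0) = 0
G(1) = mex{0} = 1
G(2) = mex{1} = 0
G(3) = mex{0,0} = 1
G(4) = mex{1,1,0} = 2
G(5) = mex{2,0,1,0} = 3
G(6) = mex{3,1,0,1} = 2
G(7) = mex{2,2,1,0} = 3
G(8) = mex{3,3,2,1,0} = 4
G(9) = mex{4,2,3,2,1} = 0
G(10) = mex{0,3,2,3,0} = 1
G(11) = mex{1,4,3,2,1} = 0
G(12) = mex{0,0,4,3,2} = 1
G(13) = mex{1,1,0,4,3} = 2
G(14) = mex{2,0,1,0,2} = 3
G(15) = mex{3,1,0,1,3} = 2
G(16) = mex{2,2,1,0,4} = 3
G(17) = mex{3,3,2,1,0} = 4
G(18) = mex{4,2,3,2,1} = 0
G(19) = mex{0,3,2,3,0} = 1
G(20) = mex{1,4,3,2,1} = 0
G_B(20) = 0.
Combined Grundy value = 0 ⊕ 0 = 0.
A winning move leaves total XOR = 0, i.e. changes one component's Grundy value g to g ⊕ X where X is the current total.
Heap A: target g' = 0⊕0 = 0, but every legal move changes the Grundy value (mex property), so 0 moves.
Heap B: target g' = 0⊕0 = 0, but every legal move changes the Grundy value (mex property), so 0 moves.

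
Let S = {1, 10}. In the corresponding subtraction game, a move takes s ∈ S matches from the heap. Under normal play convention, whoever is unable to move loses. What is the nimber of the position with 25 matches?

G(0) = 0
G(1) = mex{0} = 1
G(2) = mex{1} = 0
G(3) = mex{0} = 1
G(4) = mex{1} = 0
G(5) = mex{0} = 1
G(6) = mex{1} = 0
G(7) = mex{0} = 1
G(8) = mex{1} = 0
G(9) = mex{0} = 1
G(10) = mex{1,0} = 2
G(11) = mex{2,1} = 0
G(12) = mex{0,0} = 1
G(13) = mex{1,1} = 0
G(14) = mex{0,0} = 1
G(15) = mex{1,1} = 0
G(16) = mex{0,0} = 1
G(17) = mex{1,1} = 0
G(18) = mex{0,0} = 1
G(19) = mex{1,1} = 0
G(20) = mex{0,2} = 1
G(21) = mex{1,0} = 2
G(22) = mex{2,1} = 0
G(23) = mex{0,0} = 1
G(24) = mex{1,1} = 0
G(25) = mex{0,0} = 1

1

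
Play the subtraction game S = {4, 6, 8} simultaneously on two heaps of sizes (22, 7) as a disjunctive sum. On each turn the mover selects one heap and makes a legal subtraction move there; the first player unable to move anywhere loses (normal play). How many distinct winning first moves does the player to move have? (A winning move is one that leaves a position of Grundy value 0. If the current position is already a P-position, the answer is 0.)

2

All heaps use S = {4, 6, 8}:
G(0) = 0
G(1) = mex{} = 0
G(2) = mex{} = 0
G(3) = mex{} = 0
G(4) = mex{0} = 1
G(5) = mex{0} = 1
G(6) = mex{0,0} = 1
G(7) = mex{0,0} = 1
G(8) = mex{1,0,0} = 2
G(9) = mex{1,0,0} = 2
G(10) = mex{1,1,0} = 2
G(11) = mex{1,1,0} = 2
G(12) = mex{2,1,1} = 0
G(13) = mex{2,1,1} = 0
G(14) = mex{2,2,1} = 0
G(15) = mex{2,2,1} = 0
G(16) = mex{0,2,2} = 1
G(17) = mex{0,2,2} = 1
G(18) = mex{0,0,2} = 1
G(19) = mex{0,0,2} = 1
G(20) = mex{1,0,0} = 2
G(21) = mex{1,0,0} = 2
G(22) = mex{1,1,0} = 2
Heap A: G(22) = 2.
Heap B: G(7) = 1.
Combined Grundy value = 2 ⊕ 1 = 3.
A winning move leaves total XOR = 0, i.e. changes one component's Grundy value g to g ⊕ X where X is the current total.
Heap A: need g' = 2⊕3 = 1. Options: 22−4→G=1, 22−6→G=1, 22−8→G=0. Hits: 2.
Heap B: need g' = 1⊕3 = 2. Options: 7−4→G=0, 7−6→G=0. Hits: 0.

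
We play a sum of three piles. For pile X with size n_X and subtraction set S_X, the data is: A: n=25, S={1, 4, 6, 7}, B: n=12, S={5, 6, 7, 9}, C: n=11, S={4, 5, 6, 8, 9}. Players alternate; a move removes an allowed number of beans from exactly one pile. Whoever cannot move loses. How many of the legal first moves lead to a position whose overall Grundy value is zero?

Pile A, S = {1, 4, 6, 7}:
n :  0  1  2  3  4  5  6  7  8  9 10 11 12 13 14 15 16 17 18 19 20 21 22 23 24 25
G :  0  1  0  1  2  0  1  2  3  2  0  1  2  0  1  0  1  2  0  1  2  3  2  0  1  2
G_A(25) = 2.
Pile B, S = {5, 6, 7, 9}:
G(0) = 0
G(1) = mex{} = 0
G(2) = mex{} = 0
G(3) = mex{} = 0
G(4) = mex{} = 0
G(5) = mex{0} = 1
G(6) = mex{0,0} = 1
G(7) = mex{0,0,0} = 1
G(8) = mex{0,0,0} = 1
G(9) = mex{0,0,0,0} = 1
G(10) = mex{1,0,0,0} = 2
G(11) = mex{1,1,0,0} = 2
G(12) = mex{1,1,1,0} = 2
G_B(12) = 2.
Pile C, S = {4, 5, 6, 8, 9}:
G(0) = 0
G(1) = mex{} = 0
G(2) = mex{} = 0
G(3) = mex{} = 0
G(4) = mex{0} = 1
G(5) = mex{0,0} = 1
G(6) = mex{0,0,0} = 1
G(7) = mex{0,0,0} = 1
G(8) = mex{1,0,0,0} = 2
G(9) = mex{1,1,0,0,0} = 2
G(10) = mex{1,1,1,0,0} = 2
G(11) = mex{1,1,1,0,0} = 2
G_C(11) = 2.
Combined Grundy value = 2 ⊕ 2 ⊕ 2 = 2.
A winning move leaves total XOR = 0, i.e. changes one component's Grundy value g to g ⊕ X where X is the current total.
Pile A: need g' = 2⊕2 = 0. Options: 25−1→G=1, 25−4→G=3, 25−6→G=1, 25−7→G=0. Hits: 1.
Pile B: need g' = 2⊕2 = 0. Options: 12−5→G=1, 12−6→G=1, 12−7→G=1, 12−9→G=0. Hits: 1.
Pile C: need g' = 2⊕2 = 0. Options: 11−4→G=1, 11−5→G=1, 11−6→G=1, 11−8→G=0, 11−9→G=0. Hits: 2.

4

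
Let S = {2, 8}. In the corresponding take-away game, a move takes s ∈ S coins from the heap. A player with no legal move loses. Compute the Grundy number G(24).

n :  0  1  2  3  4  5  6  7  8  9 10 11 12 13 14 15 16 17 18 19 20 21 22 23 24
G :  0  0  1  1  0  0  1  1  2  2  0  0  1  1  0  0  1  1  2  2  0  0  1  1  0

0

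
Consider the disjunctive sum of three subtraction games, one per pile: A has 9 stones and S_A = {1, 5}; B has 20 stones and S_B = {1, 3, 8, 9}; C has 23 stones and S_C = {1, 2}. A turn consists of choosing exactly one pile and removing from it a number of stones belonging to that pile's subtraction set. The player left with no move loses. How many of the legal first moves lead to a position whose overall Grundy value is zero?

2

Pile A, S = {1, 5}:
G(0) = 0
G(1) = mex{0} = 1
G(2) = mex{1} = 0
G(3) = mex{0} = 1
G(4) = mex{1} = 0
G(5) = mex{0,0} = 1
G(6) = mex{1,1} = 0
G(7) = mex{0,0} = 1
G(8) = mex{1,1} = 0
G(9) = mex{0,0} = 1
G_A(9) = 1.
Pile B, S = {1, 3, 8, 9}:
G(0) = 0
G(1) = mex{0} = 1
G(2) = mex{1} = 0
G(3) = mex{0,0} = 1
G(4) = mex{1,1} = 0
G(5) = mex{0,0} = 1
G(6) = mex{1,1} = 0
G(7) = mex{0,0} = 1
G(8) = mex{1,1,0} = 2
G(9) = mex{2,0,1,0} = 3
G(10) = mex{3,1,0,1} = 2
G(11) = mex{2,2,1,0} = 3
G(12) = mex{3,3,0,1} = 2
G(13) = mex{2,2,1,0} = 3
G(14) = mex{3,3,0,1} = 2
G(15) = mex{2,2,1,0} = 3
G(16) = mex{3,3,2,1} = 0
G(17) = mex{0,2,3,2} = 1
G(18) = mex{1,3,2,3} = 0
G(19) = mex{0,0,3,2} = 1
G(20) = mex{1,1,2,3} = 0
G_B(20) = 0.
Pile C, S = {1, 2}:
G(0) = 0
G(1) = mex{0} = 1
G(2) = mex{1,0} = 2
G(3) = mex{2,1} = 0
G(4) = mex{0,2} = 1
G(5) = mex{1,0} = 2
G(6) = mex{2,1} = 0
G(7) = mex{0,2} = 1
G(8) = mex{1,0} = 2
G(9) = mex{2,1} = 0
G(10) = mex{0,2} = 1
G(11) = mex{1,0} = 2
G(12) = mex{2,1} = 0
G(13) = mex{0,2} = 1
G(14) = mex{1,0} = 2
G(15) = mex{2,1} = 0
G(16) = mex{0,2} = 1
G(17) = mex{1,0} = 2
G(18) = mex{2,1} = 0
G(19) = mex{0,2} = 1
G(20) = mex{1,0} = 2
G(21) = mex{2,1} = 0
G(22) = mex{0,2} = 1
G(23) = mex{1,0} = 2
G_C(23) = 2.
Combined Grundy value = 1 ⊕ 0 ⊕ 2 = 3.
A winning move leaves total XOR = 0, i.e. changes one component's Grundy value g to g ⊕ X where X is the current total.
Pile A: need g' = 1⊕3 = 2. Options: 9−1→G=0, 9−5→G=0. Hits: 0.
Pile B: need g' = 0⊕3 = 3. Options: 20−1→G=1, 20−3→G=1, 20−8→G=2, 20−9→G=3. Hits: 1.
Pile C: need g' = 2⊕3 = 1. Options: 23−1→G=1, 23−2→G=0. Hits: 1.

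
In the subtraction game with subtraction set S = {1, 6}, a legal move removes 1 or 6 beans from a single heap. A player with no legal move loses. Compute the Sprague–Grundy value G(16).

0

G(0) = 0
G(1) = mex{0} = 1
G(2) = mex{1} = 0
G(3) = mex{0} = 1
G(4) = mex{1} = 0
G(5) = mex{0} = 1
G(6) = mex{1,0} = 2
G(7) = mex{2,1} = 0
G(8) = mex{0,0} = 1
G(9) = mex{1,1} = 0
G(10) = mex{0,0} = 1
G(11) = mex{1,1} = 0
G(12) = mex{0,2} = 1
G(13) = mex{1,0} = 2
G(14) = mex{2,1} = 0
G(15) = mex{0,0} = 1
G(16) = mex{1,1} = 0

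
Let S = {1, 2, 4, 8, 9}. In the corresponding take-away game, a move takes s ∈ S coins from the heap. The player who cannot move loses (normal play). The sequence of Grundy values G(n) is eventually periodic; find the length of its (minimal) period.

13

n :  0  1  2  3  4  5  6  7  8  9 10 11 12 13 14 15 16 17 18 19 20 21 22 23 24 25 26 27
G :  0  1  2  0  1  2  0  1  2  3  4  5  3  0  1  2  0  1  2  0  1  2  3  4  5  3  0  1
G(n+13) = G(n) holds for n = 0,…,8 (a full window of length max(S) = 9), so the sequence is purely periodic with period 13.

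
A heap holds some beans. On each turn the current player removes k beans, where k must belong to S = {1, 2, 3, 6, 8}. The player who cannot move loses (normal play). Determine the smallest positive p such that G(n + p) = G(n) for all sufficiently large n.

n :  0  1  2  3  4  5  6  7  8  9 10 11 12 13 14 15 16 17 18 19
G :  0  1  2  3  0  1  2  3  4  0  1  2  3  0  1  2  3  4  0  1
G(n+9) = G(n) holds for n = 0,…,7 (a full window of length max(S) = 8), so the sequence is purely periodic with period 9.

9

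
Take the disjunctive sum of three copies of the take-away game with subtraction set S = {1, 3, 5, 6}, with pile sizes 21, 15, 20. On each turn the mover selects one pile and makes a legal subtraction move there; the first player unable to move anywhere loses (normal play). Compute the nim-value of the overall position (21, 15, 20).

1

All piles use S = {1, 3, 5, 6}:
n :  0  1  2  3  4  5  6  7  8  9 10 11 12 13 14 15 16 17 18 19 20 21
G :  0  1  0  1  0  1  2  3  2  3  2  0  1  0  1  0  1  2  3  2  3  2
Pile A: G(21) = 2.
Pile B: G(15) = 0.
Pile C: G(20) = 3.
Combined Grundy value = 2 ⊕ 0 ⊕ 3 = 1.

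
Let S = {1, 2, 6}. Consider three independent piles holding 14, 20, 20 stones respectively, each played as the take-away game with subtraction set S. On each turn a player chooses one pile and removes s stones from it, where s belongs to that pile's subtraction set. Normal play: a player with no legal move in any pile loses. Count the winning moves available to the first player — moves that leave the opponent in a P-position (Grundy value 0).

All piles use S = {1, 2, 6}:
n :  0  1  2  3  4  5  6  7  8  9 10 11 12 13 14 15 16 17 18 19 20
G :  0  1  2  0  1  2  3  0  1  2  0  1  2  3  0  1  2  0  1  2  3
Pile A: G(14) = 0.
Pile B: G(20) = 3.
Pile C: G(20) = 3.
Combined Grundy value = 0 ⊕ 3 ⊕ 3 = 0.
A winning move leaves total XOR = 0, i.e. changes one component's Grundy value g to g ⊕ X where X is the current total.
Pile A: target g' = 0⊕0 = 0, but every legal move changes the Grundy value (mex property), so 0 moves.
Pile B: target g' = 3⊕0 = 3, but every legal move changes the Grundy value (mex property), so 0 moves.
Pile C: target g' = 3⊕0 = 3, but every legal move changes the Grundy value (mex property), so 0 moves.

0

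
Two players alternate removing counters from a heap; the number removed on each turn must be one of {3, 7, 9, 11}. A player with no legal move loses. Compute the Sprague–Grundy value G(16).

n :  0  1  2  3  4  5  6  7  8  9 10 11 12 13 14 15 16
G :  0  0  0  1  1  1  0  2  2  1  3  3  2  2  0  3  0

0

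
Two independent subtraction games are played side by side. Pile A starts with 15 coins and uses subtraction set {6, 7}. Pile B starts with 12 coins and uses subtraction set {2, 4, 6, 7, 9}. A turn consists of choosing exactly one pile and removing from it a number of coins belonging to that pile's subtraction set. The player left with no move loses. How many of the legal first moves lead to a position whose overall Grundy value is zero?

0

Pile A, S = {6, 7}:
n :  0  1  2  3  4  5  6  7  8  9 10 11 12 13 14 15
G :  0  0  0  0  0  0  1  1  1  1  1  1  2  0  0  0
G_A(15) = 0.
Pile B, S = {2, 4, 6, 7, 9}:
n :  0  1  2  3  4  5  6  7  8  9 10 11 12
G :  0  0  1  1  2  2  3  3  4  4  5  0  0
G_B(12) = 0.
Combined Grundy value = 0 ⊕ 0 = 0.
A winning move leaves total XOR = 0, i.e. changes one component's Grundy value g to g ⊕ X where X is the current total.
Pile A: target g' = 0⊕0 = 0, but every legal move changes the Grundy value (mex property), so 0 moves.
Pile B: target g' = 0⊕0 = 0, but every legal move changes the Grundy value (mex property), so 0 moves.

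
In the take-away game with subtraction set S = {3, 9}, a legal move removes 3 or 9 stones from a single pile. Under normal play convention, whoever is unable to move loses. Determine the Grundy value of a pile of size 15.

1

n :  0  1  2  3  4  5  6  7  8  9 10 11 12 13 14 15
G :  0  0  0  1  1  1  0  0  0  1  1  1  0  0  0  1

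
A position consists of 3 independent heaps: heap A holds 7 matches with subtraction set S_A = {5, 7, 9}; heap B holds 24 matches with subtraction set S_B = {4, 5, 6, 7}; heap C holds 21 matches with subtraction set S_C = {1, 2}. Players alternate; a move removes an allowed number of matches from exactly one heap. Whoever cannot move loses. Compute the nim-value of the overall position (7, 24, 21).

1

Heap A, S = {5, 7, 9}:
G(0) = 0
G(1) = mex{} = 0
G(2) = mex{} = 0
G(3) = mex{} = 0
G(4) = mex{} = 0
G(5) = mex{0} = 1
G(6) = mex{0} = 1
G(7) = mex{0,0} = 1
G_A(7) = 1.
Heap B, S = {4, 5, 6, 7}:
n :  0  1  2  3  4  5  6  7  8  9 10 11 12 13 14 15 16 17 18 19 20 21 22 23 24
G :  0  0  0  0  1  1  1  1  2  2  2  0  0  0  0  1  1  1  1  2  2  2  0  0  0
G_B(24) = 0.
Heap C, S = {1, 2}:
G(0) = 0
G(1) = mex{0} = 1
G(2) = mex{1,0} = 2
G(3) = mex{2,1} = 0
G(4) = mex{0,2} = 1
G(5) = mex{1,0} = 2
G(6) = mex{2,1} = 0
G(7) = mex{0,2} = 1
G(8) = mex{1,0} = 2
G(9) = mex{2,1} = 0
G(10) = mex{0,2} = 1
G(11) = mex{1,0} = 2
G(12) = mex{2,1} = 0
G(13) = mex{0,2} = 1
G(14) = mex{1,0} = 2
G(15) = mex{2,1} = 0
G(16) = mex{0,2} = 1
G(17) = mex{1,0} = 2
G(18) = mex{2,1} = 0
G(19) = mex{0,2} = 1
G(20) = mex{1,0} = 2
G(21) = mex{2,1} = 0
G_C(21) = 0.
Combined Grundy value = 1 ⊕ 0 ⊕ 0 = 1.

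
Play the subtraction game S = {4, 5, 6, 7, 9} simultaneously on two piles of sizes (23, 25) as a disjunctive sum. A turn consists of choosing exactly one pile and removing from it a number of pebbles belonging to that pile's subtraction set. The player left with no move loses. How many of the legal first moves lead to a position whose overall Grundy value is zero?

All piles use S = {4, 5, 6, 7, 9}:
G(0) = 0
G(1) = mex{} = 0
G(2) = mex{} = 0
G(3) = mex{} = 0
G(4) = mex{0} = 1
G(5) = mex{0,0} = 1
G(6) = mex{0,0,0} = 1
G(7) = mex{0,0,0,0} = 1
G(8) = mex{1,0,0,0} = 2
G(9) = mex{1,1,0,0,0} = 2
G(10) = mex{1,1,1,0,0} = 2
G(11) = mex{1,1,1,1,0} = 2
G(12) = mex{2,1,1,1,0} = 3
G(13) = mex{2,2,1,1,1} = 0
G(14) = mex{2,2,2,1,1} = 0
G(15) = mex{2,2,2,2,1} = 0
G(16) = mex{3,2,2,2,1} = 0
G(17) = mex{0,3,2,2,2} = 1
G(18) = mex{0,0,3,2,2} = 1
G(19) = mex{0,0,0,3,2} = 1
G(20) = mex{0,0,0,0,2} = 1
G(21) = mex{1,0,0,0,3} = 2
G(22) = mex{1,1,0,0,0} = 2
G(23) = mex{1,1,1,0,0} = 2
G(24) = mex{1,1,1,1,0} = 2
G(25) = mex{2,1,1,1,0} = 3
Pile A: G(23) = 2.
Pile B: G(25) = 3.
Combined Grundy value = 2 ⊕ 3 = 1.
A winning move leaves total XOR = 0, i.e. changes one component's Grundy value g to g ⊕ X where X is the current total.
Pile A: need g' = 2⊕1 = 3. Options: 23−4→G=1, 23−5→G=1, 23−6→G=1, 23−7→G=0, 23−9→G=0. Hits: 0.
Pile B: need g' = 3⊕1 = 2. Options: 25−4→G=2, 25−5→G=1, 25−6→G=1, 25−7→G=1, 25−9→G=0. Hits: 1.

1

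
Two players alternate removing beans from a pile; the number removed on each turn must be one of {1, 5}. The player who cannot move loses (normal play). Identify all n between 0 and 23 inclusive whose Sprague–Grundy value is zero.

n :  0  1  2  3  4  5  6  7  8  9 10 11 12 13 14 15 16 17 18 19 20 21 22 23
G :  0  1  0  1  0  1  0  1  0  1  0  1  0  1  0  1  0  1  0  1  0  1  0  1
P-positions are exactly the n with G(n) = 0.

0, 2, 4, 6, 8, 10, 12, 14, 16, 18, 20, 22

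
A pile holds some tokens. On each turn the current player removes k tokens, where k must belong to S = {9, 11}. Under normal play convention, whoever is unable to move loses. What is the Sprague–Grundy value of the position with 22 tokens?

n :  0  1  2  3  4  5  6  7  8  9 10 11 12 13 14 15 16 17 18 19 20 21 22
G :  0  0  0  0  0  0  0  0  0  1  1  1  1  1  1  1  1  1  2  2  0  0  0

0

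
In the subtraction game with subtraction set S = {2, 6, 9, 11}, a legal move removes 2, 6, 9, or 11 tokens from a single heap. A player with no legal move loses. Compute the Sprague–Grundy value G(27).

1

n :  0  1  2  3  4  5  6  7  8  9 10 11 12 13 14 15 16 17 18 19 20 21 22 23 24 25 26 27
G :  0  0  1  1  0  0  1  1  0  2  1  3  2  2  3  3  2  2  0  3  1  0  0  1  1  0  0  1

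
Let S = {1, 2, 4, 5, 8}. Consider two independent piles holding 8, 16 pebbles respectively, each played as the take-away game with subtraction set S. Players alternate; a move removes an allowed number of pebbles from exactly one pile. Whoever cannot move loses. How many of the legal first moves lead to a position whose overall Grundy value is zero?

All piles use S = {1, 2, 4, 5, 8}:
G(0) = 0
G(1) = mex{0} = 1
G(2) = mex{1,0} = 2
G(3) = mex{2,1} = 0
G(4) = mex{0,2,0} = 1
G(5) = mex{1,0,1,0} = 2
G(6) = mex{2,1,2,1} = 0
G(7) = mex{0,2,0,2} = 1
G(8) = mex{1,0,1,0,0} = 2
G(9) = mex{2,1,2,1,1} = 0
G(10) = mex{0,2,0,2,2} = 1
G(11) = mex{1,0,1,0,0} = 2
G(12) = mex{2,1,2,1,1} = 0
G(13) = mex{0,2,0,2,2} = 1
G(14) = mex{1,0,1,0,0} = 2
G(15) = mex{2,1,2,1,1} = 0
G(16) = mex{0,2,0,2,2} = 1
Pile A: G(8) = 2.
Pile B: G(16) = 1.
Combined Grundy value = 2 ⊕ 1 = 3.
A winning move leaves total XOR = 0, i.e. changes one component's Grundy value g to g ⊕ X where X is the current total.
Pile A: need g' = 2⊕3 = 1. Options: 8−1→G=1, 8−2→G=0, 8−4→G=1, 8−5→G=0, 8−8→G=0. Hits: 2.
Pile B: need g' = 1⊕3 = 2. Options: 16−1→G=0, 16−2→G=2, 16−4→G=0, 16−5→G=2, 16−8→G=2. Hits: 3.

5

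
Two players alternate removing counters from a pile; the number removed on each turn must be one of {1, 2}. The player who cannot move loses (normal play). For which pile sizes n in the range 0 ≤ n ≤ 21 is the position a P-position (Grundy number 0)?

0, 3, 6, 9, 12, 15, 18, 21

n :  0  1  2  3  4  5  6  7  8  9 10 11 12 13 14 15 16 17 18 19 20 21
G :  0  1  2  0  1  2  0  1  2  0  1  2  0  1  2  0  1  2  0  1  2  0
P-positions are exactly the n with G(n) = 0.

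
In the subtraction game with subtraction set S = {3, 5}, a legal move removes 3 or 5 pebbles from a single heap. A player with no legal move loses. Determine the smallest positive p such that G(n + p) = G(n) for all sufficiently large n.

8

G(0) = 0
G(1) = mex{} = 0
G(2) = mex{} = 0
G(3) = mex{0} = 1
G(4) = mex{0} = 1
G(5) = mex{0,0} = 1
G(6) = mex{1,0} = 2
G(7) = mex{1,0} = 2
G(8) = mex{1,1} = 0
G(9) = mex{2,1} = 0
G(10) = mex{2,1} = 0
G(11) = mex{0,2} = 1
G(12) = mex{0,2} = 1
G(13) = mex{0,0} = 1
G(14) = mex{1,0} = 2
G(15) = mex{1,0} = 2
G(16) = mex{1,1} = 0
G(17) = mex{2,1} = 0
G(n+8) = G(n) holds for n = 0,…,4 (a full window of length max(S) = 5), so the sequence is purely periodic with period 8.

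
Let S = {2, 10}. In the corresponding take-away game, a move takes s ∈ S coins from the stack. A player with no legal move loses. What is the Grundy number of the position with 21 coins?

0

G(0) = 0
G(1) = mex{} = 0
G(2) = mex{0} = 1
G(3) = mex{0} = 1
G(4) = mex{1} = 0
G(5) = mex{1} = 0
G(6) = mex{0} = 1
G(7) = mex{0} = 1
G(8) = mex{1} = 0
G(9) = mex{1} = 0
G(10) = mex{0,0} = 1
G(11) = mex{0,0} = 1
G(12) = mex{1,1} = 0
G(13) = mex{1,1} = 0
G(14) = mex{0,0} = 1
G(15) = mex{0,0} = 1
G(16) = mex{1,1} = 0
G(17) = mex{1,1} = 0
G(18) = mex{0,0} = 1
G(19) = mex{0,0} = 1
G(20) = mex{1,1} = 0
G(21) = mex{1,1} = 0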